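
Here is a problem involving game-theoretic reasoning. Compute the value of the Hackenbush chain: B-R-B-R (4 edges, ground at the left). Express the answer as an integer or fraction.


Edges (from ground): B-R-B-R
By Berlekamp's sign-expansion rule, a Blue-Red Hackenbush stalk has the value of the surreal number whose sign sequence is the edge sequence with B -> + and R -> -.
Sign sequence: +-+-
Trace the sign expansion in the surreal number tree, starting from 0:
Edge 1: B (sign +) -> bounds (0, +inf), value = 1
Edge 2: R (sign -) -> bounds (0, 1), value = 1/2
Edge 3: B (sign +) -> bounds (1/2, 1), value = 3/4
Edge 4: R (sign -) -> bounds (1/2, 3/4), value = 5/8
Game value = 5/8

5/8


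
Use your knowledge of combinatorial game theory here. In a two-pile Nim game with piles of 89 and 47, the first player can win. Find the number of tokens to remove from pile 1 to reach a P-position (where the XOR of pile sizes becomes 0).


Piles: 89 and 47
Current XOR: 89 XOR 47 = 118 (non-zero, so this is an N-position).
To make the XOR zero, we need to find a move that balances the piles.
For pile 1 (size 89): target = 89 XOR 118 = 47
We reduce pile 1 from 89 to 47.
Tokens removed: 89 - 47 = 42
Verification: 47 XOR 47 = 0

42


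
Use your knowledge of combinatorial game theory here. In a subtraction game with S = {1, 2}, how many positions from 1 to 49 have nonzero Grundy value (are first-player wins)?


Subtraction set S = {1, 2}, so G(n) = n mod 3.
G(n) = 0 when n is a multiple of 3.
Multiples of 3 in [1, 49]: 16
N-positions (nonzero Grundy) = 49 - 16 = 33

33


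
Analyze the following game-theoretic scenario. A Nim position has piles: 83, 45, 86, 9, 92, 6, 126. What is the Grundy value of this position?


We need the XOR (exclusive or) of all pile sizes.
After XOR-ing pile 1 (size 83): 0 XOR 83 = 83
After XOR-ing pile 2 (size 45): 83 XOR 45 = 126
After XOR-ing pile 3 (size 86): 126 XOR 86 = 40
After XOR-ing pile 4 (size 9): 40 XOR 9 = 33
After XOR-ing pile 5 (size 92): 33 XOR 92 = 125
After XOR-ing pile 6 (size 6): 125 XOR 6 = 123
After XOR-ing pile 7 (size 126): 123 XOR 126 = 5
The Nim-value of this position is 5.

5


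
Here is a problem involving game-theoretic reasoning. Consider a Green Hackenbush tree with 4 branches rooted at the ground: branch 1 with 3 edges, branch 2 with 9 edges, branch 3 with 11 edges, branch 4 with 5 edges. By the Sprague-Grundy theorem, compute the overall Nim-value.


The tree has 4 branches from the ground vertex.
In Green Hackenbush, the Nim-value of a simple path of length k is k.
Branch 1: length 3, Nim-value = 3
Branch 2: length 9, Nim-value = 9
Branch 3: length 11, Nim-value = 11
Branch 4: length 5, Nim-value = 5
Total Nim-value = XOR of all branch values:
0 XOR 3 = 3
3 XOR 9 = 10
10 XOR 11 = 1
1 XOR 5 = 4
Nim-value of the tree = 4

4


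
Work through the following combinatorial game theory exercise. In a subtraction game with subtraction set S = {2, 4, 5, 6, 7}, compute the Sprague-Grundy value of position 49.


The subtraction set is S = {2, 4, 5, 6, 7}.
G(k) = mex{ G(k - s) : s in S, s <= k }. We compute iteratively: G(0) = 0.
G(1) = mex({}) = 0
G(2) = mex({0}) = 1
G(3) = mex({0}) = 1
G(4) = mex({0, 1}) = 2
G(5) = mex({0, 1}) = 2
G(6) = mex({0, 1, 2}) = 3
G(7) = mex({0, 1, 2}) = 3
G(8) = mex({0, 1, 2, 3}) = 4
G(9) = mex({1, 2, 3}) = 0
G(10) = mex({1, 2, 3, 4}) = 0
G(11) = mex({0, 2, 3}) = 1
G(12) = mex({0, 2, 3, 4}) = 1
G(13) = mex({0, 1, 3, 4}) = 2
G(14) = mex({0, 1, 3, 4}) = 2
G(15) = mex({0, 1, 2, 4}) = 3
Observe that G(9)..G(15) = 0, 0, 1, 1, 2, 2, 3 repeats G(0)..G(6) = 0, 0, 1, 1, 2, 2, 3.
For k >= max(S) = 7, G(k) is determined by the previous 7 values G(k-7)..G(k-1); a window of 7 consecutive values has recurred shifted by 9, so by induction G(k + 9) = G(k) for all k >= 0: the sequence is periodic from the start with period 9.
One period: G(0..8) = 0, 0, 1, 1, 2, 2, 3, 3, 4.
49 mod 9 = 4, so G(49) = G(4) = 2.

2


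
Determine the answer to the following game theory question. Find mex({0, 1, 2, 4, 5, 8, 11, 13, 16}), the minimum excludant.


Set = {0, 1, 2, 4, 5, 8, 11, 13, 16}
0 is in the set.
1 is in the set.
2 is in the set.
3 is NOT in the set. This is the mex.
mex = 3

3


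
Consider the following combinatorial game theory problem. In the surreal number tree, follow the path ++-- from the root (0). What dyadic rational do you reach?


Sign expansion: ++--
Rule: track bounds (lo, hi), initially (-inf, +inf). On '+', the current value becomes lo and we move to the simplest number in (value, hi): value + 1 if hi = +inf, otherwise the midpoint (value + hi)/2. On '-', the current value becomes hi and we move to value - 1 if lo = -inf, otherwise the midpoint (lo + value)/2.
Start at 0.
Step 1: sign = +, move right. Bounds: (0, +inf). Value = 1
Step 2: sign = +, move right. Bounds: (1, +inf). Value = 2
Step 3: sign = -, move left. Bounds: (1, 2). Value = 3/2
Step 4: sign = -, move left. Bounds: (1, 3/2). Value = 5/4
The surreal number with sign expansion ++-- is 5/4.

5/4


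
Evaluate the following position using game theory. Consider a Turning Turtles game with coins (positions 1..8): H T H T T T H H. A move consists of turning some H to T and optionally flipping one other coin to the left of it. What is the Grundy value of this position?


Coins: H T H T T T H H
Key fact: a single head at position k behaves exactly like a Nim heap of size k (turning it to T and optionally flipping a coin at j < k corresponds to moving the heap from k to j, or to 0), and heads combine as a disjunctive sum (two heads at the same place would cancel, matching j XOR j = 0). So the Nim-value is the XOR of the 1-indexed positions of the heads.
Face-up positions (1-indexed): [1, 3, 7, 8]
XOR 0 with 1: 0 XOR 1 = 1
XOR 1 with 3: 1 XOR 3 = 2
XOR 2 with 7: 2 XOR 7 = 5
XOR 5 with 8: 5 XOR 8 = 13
Nim-value = 13

13


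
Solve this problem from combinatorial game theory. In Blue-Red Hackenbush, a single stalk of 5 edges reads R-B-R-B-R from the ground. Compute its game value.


Edges (from ground): R-B-R-B-R
By Berlekamp's sign-expansion rule, a Blue-Red Hackenbush stalk has the value of the surreal number whose sign sequence is the edge sequence with B -> + and R -> -.
Sign sequence: -+-+-
Trace the sign expansion in the surreal number tree, starting from 0:
Edge 1: R (sign -) -> bounds (-inf, 0), value = -1
Edge 2: B (sign +) -> bounds (-1, 0), value = -1/2
Edge 3: R (sign -) -> bounds (-1, -1/2), value = -3/4
Edge 4: B (sign +) -> bounds (-3/4, -1/2), value = -5/8
Edge 5: R (sign -) -> bounds (-3/4, -5/8), value = -11/16
Game value = -11/16

-11/16


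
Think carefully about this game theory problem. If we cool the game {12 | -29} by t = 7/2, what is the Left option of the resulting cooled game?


Original game: {12 | -29} (a switch {a | b} with a > b).
Cooling by t (for t below the temperature (a - b)/2 = 41/2) taxes each move by t: {a | b} cooled by t is {a - t | b + t}.
Cooling amount: t = 7/2
Cooled Left option: 12 - 7/2 = 17/2
Cooled Right option: -29 + 7/2 = -51/2
Cooled game: {17/2 | -51/2}
Left option = 17/2

17/2


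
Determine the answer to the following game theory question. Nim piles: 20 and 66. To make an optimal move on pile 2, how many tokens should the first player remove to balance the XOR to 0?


Piles: 20 and 66
Current XOR: 20 XOR 66 = 86 (non-zero, so this is an N-position).
To make the XOR zero, we need to find a move that balances the piles.
For pile 2 (size 66): target = 66 XOR 86 = 20
We reduce pile 2 from 66 to 20.
Tokens removed: 66 - 20 = 46
Verification: 20 XOR 20 = 0

46


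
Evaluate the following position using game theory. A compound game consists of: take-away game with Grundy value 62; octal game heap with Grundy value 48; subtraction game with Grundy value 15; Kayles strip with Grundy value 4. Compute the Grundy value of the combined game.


By the Sprague-Grundy theorem, the Grundy value of a sum of games is the XOR of individual Grundy values.
take-away game: Grundy value = 62. Running XOR: 0 XOR 62 = 62
octal game heap: Grundy value = 48. Running XOR: 62 XOR 48 = 14
subtraction game: Grundy value = 15. Running XOR: 14 XOR 15 = 1
Kayles strip: Grundy value = 4. Running XOR: 1 XOR 4 = 5
The combined Grundy value is 5.

5


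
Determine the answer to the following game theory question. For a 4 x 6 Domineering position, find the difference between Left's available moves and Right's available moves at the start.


Board is 4 x 6 (rows x cols).
Left (vertical) placements: (rows-1) * cols = 3 * 6 = 18
Right (horizontal) placements: rows * (cols-1) = 4 * 5 = 20
Advantage = Left - Right = 18 - 20 = -2

-2


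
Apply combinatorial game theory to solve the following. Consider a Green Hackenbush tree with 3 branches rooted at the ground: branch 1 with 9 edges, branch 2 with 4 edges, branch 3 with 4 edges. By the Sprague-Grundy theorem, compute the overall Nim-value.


The tree has 3 branches from the ground vertex.
In Green Hackenbush, the Nim-value of a simple path of length k is k.
Branch 1: length 9, Nim-value = 9
Branch 2: length 4, Nim-value = 4
Branch 3: length 4, Nim-value = 4
Total Nim-value = XOR of all branch values:
0 XOR 9 = 9
9 XOR 4 = 13
13 XOR 4 = 9
Nim-value of the tree = 9

9


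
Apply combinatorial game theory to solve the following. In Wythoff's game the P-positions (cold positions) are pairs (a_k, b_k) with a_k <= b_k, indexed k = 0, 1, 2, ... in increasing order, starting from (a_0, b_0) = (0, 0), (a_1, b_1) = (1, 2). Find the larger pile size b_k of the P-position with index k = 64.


By Wythoff's theorem, a_k = floor(k * phi) and b_k = floor(k * phi^2) = a_k + k, where phi = (1 + sqrt(5))/2 is the golden ratio.
phi = (1 + sqrt(5))/2 = 1.618034
phi^2 = phi + 1 = 2.618034
k = 64
k * phi^2 = 64 * 2.618034 = 167.554175
b_64 = floor(k * phi^2) = 167 (check: a_64 + k = 103 + 64 = 167)

167


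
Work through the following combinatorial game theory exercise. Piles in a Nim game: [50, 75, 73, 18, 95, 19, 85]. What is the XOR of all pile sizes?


We need the XOR (exclusive or) of all pile sizes.
After XOR-ing pile 1 (size 50): 0 XOR 50 = 50
After XOR-ing pile 2 (size 75): 50 XOR 75 = 121
After XOR-ing pile 3 (size 73): 121 XOR 73 = 48
After XOR-ing pile 4 (size 18): 48 XOR 18 = 34
After XOR-ing pile 5 (size 95): 34 XOR 95 = 125
After XOR-ing pile 6 (size 19): 125 XOR 19 = 110
After XOR-ing pile 7 (size 85): 110 XOR 85 = 59
The Nim-value of this position is 59.

59


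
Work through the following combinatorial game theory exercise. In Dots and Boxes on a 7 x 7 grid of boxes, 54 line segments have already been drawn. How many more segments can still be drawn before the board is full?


Grid: 7 x 7 boxes, i.e. 8 rows and 8 columns of dots.
Horizontal edges: (rows + 1) * cols = 8 * 7 = 56
Vertical edges: rows * (cols + 1) = 7 * 8 = 56
Total edges: 56 + 56 = 112
Edges drawn: 54
Remaining: 112 - 54 = 58

58


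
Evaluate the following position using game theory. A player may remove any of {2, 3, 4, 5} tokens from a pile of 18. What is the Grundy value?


The subtraction set is S = {2, 3, 4, 5}.
G(k) = mex{ G(k - s) : s in S, s <= k }. We compute iteratively: G(0) = 0.
G(1) = mex({}) = 0
G(2) = mex({0}) = 1
G(3) = mex({0}) = 1
G(4) = mex({0, 1}) = 2
G(5) = mex({0, 1}) = 2
G(6) = mex({0, 1, 2}) = 3
G(7) = mex({1, 2}) = 0
G(8) = mex({1, 2, 3}) = 0
G(9) = mex({0, 2, 3}) = 1
G(10) = mex({0, 2, 3}) = 1
G(11) = mex({0, 1, 3}) = 2
Observe that G(7)..G(11) = 0, 0, 1, 1, 2 repeats G(0)..G(4) = 0, 0, 1, 1, 2.
For k >= max(S) = 5, G(k) is determined by the previous 5 values G(k-5)..G(k-1); a window of 5 consecutive values has recurred shifted by 7, so by induction G(k + 7) = G(k) for all k >= 0: the sequence is periodic from the start with period 7.
One period: G(0..6) = 0, 0, 1, 1, 2, 2, 3.
18 mod 7 = 4, so G(18) = G(4) = 2.

2


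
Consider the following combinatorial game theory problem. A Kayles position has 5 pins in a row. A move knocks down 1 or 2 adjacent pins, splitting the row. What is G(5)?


Kayles: a move removes 1 or 2 adjacent pins from a contiguous row.
Removing pins from a row of k leaves two independent rows (a, b) with a + b = k - 1 (one pin) or a + b = k - 2 (two pins); an end removal gives a = 0.
By Sprague-Grundy, G(k) = mex{ G(a) XOR G(b) } over all these splits. G(0) = 0.
G(1): splits (0,0):0^0=0 -> mex({0}) = 1
G(2): splits (0,1):0^1=1 (0,0):0^0=0 -> mex({0, 1}) = 2
G(3): splits (0,2):0^2=2 (1,1):1^1=0 (0,1):0^1=1 -> mex({0, 1, 2}) = 3
G(4): splits (0,3):0^3=3 (1,2):1^2=3 (0,2):0^2=2 (1,1):1^1=0 -> mex({0, 2, 3}) = 1
G(5): splits (0,4):0^1=1 (1,3):1^3=2 (2,2):2^2=0 (0,3):0^3=3 (1,2):1^2=3 -> mex({0, 1, 2, 3}) = 4
Therefore G(5) = 4.

4


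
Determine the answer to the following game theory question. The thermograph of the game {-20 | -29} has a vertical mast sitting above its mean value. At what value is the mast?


Game = {-20 | -29}, a switch {a | b} with numbers a > b.
Its thermograph has left wall a - t and right wall b + t, which meet at t = (a - b)/2, where both equal (a + b)/2. So the mast (mean value) is at (a + b)/2.
Mean = (-20 + (-29))/2 = -49/2 = -49/2

-49/2


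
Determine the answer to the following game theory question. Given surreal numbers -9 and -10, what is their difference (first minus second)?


x = -9, y = -10
x - y = -9 - -10 = 1

1


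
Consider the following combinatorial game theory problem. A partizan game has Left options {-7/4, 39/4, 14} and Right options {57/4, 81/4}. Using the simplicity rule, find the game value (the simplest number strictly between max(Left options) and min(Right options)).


Left options: {-7/4, 39/4, 14}, max = 14
Right options: {57/4, 81/4}, min = 57/4
All options are numbers and max(Left) < min(Right), so by the simplicity theorem the value is the simplest (earliest-born) number strictly between 14 and 57/4.
No integer lies strictly between 14 and 57/4, so the value is the dyadic rational m/2^k in the interval with the smallest k (then m odd); search k = 1, 2, ...:
Denominator 2: no odd multiple of 1/2 lies strictly between 14 and 57/4.
Denominator 4: no odd multiple of 1/4 lies strictly between 14 and 57/4.
Denominator 8: 113/8 lies strictly between 14 and 57/4 -- found.
The simplest number in the interval is 113/8.
Game value = 113/8

113/8


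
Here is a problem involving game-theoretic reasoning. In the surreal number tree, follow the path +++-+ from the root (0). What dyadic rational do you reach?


Sign expansion: +++-+
Rule: track bounds (lo, hi), initially (-inf, +inf). On '+', the current value becomes lo and we move to the simplest number in (value, hi): value + 1 if hi = +inf, otherwise the midpoint (value + hi)/2. On '-', the current value becomes hi and we move to value - 1 if lo = -inf, otherwise the midpoint (lo + value)/2.
Start at 0.
Step 1: sign = +, move right. Bounds: (0, +inf). Value = 1
Step 2: sign = +, move right. Bounds: (1, +inf). Value = 2
Step 3: sign = +, move right. Bounds: (2, +inf). Value = 3
Step 4: sign = -, move left. Bounds: (2, 3). Value = 5/2
Step 5: sign = +, move right. Bounds: (5/2, 3). Value = 11/4
The surreal number with sign expansion +++-+ is 11/4.

11/4


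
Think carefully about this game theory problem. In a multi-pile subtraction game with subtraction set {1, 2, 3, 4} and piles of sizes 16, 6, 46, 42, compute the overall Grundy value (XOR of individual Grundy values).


Subtraction set: {1, 2, 3, 4}
For this subtraction set, G(n) = n mod 5 (period = max + 1 = 5).
Pile 1 (size 16): G(16) = 16 mod 5 = 1
Pile 2 (size 6): G(6) = 6 mod 5 = 1
Pile 3 (size 46): G(46) = 46 mod 5 = 1
Pile 4 (size 42): G(42) = 42 mod 5 = 2
Total Grundy value = XOR of all: 1 XOR 1 XOR 1 XOR 2 = 3

3


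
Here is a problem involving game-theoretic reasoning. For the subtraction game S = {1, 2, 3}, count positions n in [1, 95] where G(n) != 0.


Subtraction set S = {1, 2, 3}, so G(n) = n mod 4.
G(n) = 0 when n is a multiple of 4.
Multiples of 4 in [1, 95]: 23
N-positions (nonzero Grundy) = 95 - 23 = 72

72


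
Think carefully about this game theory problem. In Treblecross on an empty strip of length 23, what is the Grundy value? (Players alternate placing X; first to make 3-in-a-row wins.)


Treblecross: place X on empty cells; 3-in-a-row wins.
Playing within two cells of an existing X lets the opponent win at once, so sensible play treats the cells i-2..i+2 around each X as dead. The player left with no safe cell loses, so this is a normal-play take-away game on strips of safe cells.
Placing X at cell i (0-indexed) of a strip of k safe cells leaves independent strips of sizes max(0, i-2) and max(0, k-i-3). Hence G(k) = mex{ G(max(0,i-2)) XOR G(max(0,k-i-3)) : 0 <= i < k }, with G(0) = 0.
G(1): splits (0,0):0^0=0 -> mex({0}) = 1
G(2): splits (0,0):0^0=0 -> mex({0}) = 1
G(3): splits (0,0):0^0=0 -> mex({0}) = 1
G(4): splits (0,1):0^1=1 (0,0):0^0=0 -> mex({0, 1}) = 2
G(5): splits (0,2):0^1=1 (0,1):0^1=1 (0,0):0^0=0 -> mex({0, 1}) = 2
G(6) = mex({1}) = 0
G(7) = mex({0, 1, 2}) = 3
G(8) = mex({0, 1, 2}) = 3
G(9) = mex({0, 2}) = 1
G(10) = mex({0, 2, 3}) = 1
G(11) = mex({0, 3}) = 1
G(12) = mex({1, 3}) = 0
G(13) = mex({0, 1, 2, 3}) = 4
G(14) = mex({0, 1, 2}) = 3
G(15) = mex({0, 1, 2}) = 3
G(16) = mex({0, 1, 2, 4}) = 3
G(17) = mex({0, 1, 3, 4}) = 2
G(18) = mex({0, 1, 3, 4}) = 2
G(19) = mex({0, 1, 3, 5}) = 2
G(20) = mex({0, 1, 2, 3, 5}) = 4
G(21) = mex({0, 1, 2, 3, 5}) = 4
G(22) = mex({1, 2, 6}) = 0
G(23) = mex({0, 1, 2, 3, 4, 6}) = 5
Therefore G(23) = 5.

5


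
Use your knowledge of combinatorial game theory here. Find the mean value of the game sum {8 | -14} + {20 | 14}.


G1 = {8 | -14}, G2 = {20 | 14}
Each is a switch {a | b} with numbers a > b; its mean value is (a + b)/2, and mean value is additive over game sums: m(G1 + G2) = m(G1) + m(G2).
Mean of G1 = (8 + (-14))/2 = -6/2 = -3
Mean of G2 = (20 + (14))/2 = 34/2 = 17
Mean of G1 + G2 = -3 + 17 = 14

14


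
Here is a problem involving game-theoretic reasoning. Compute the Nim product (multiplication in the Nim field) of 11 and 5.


Nim multiplication is bilinear over XOR: (u XOR v) * w = (u*w) XOR (v*w).
So we split each operand into its bit components and XOR the pairwise Nim products.
11 = 1 + 2 + 8 (as XOR of powers of 2).
5 = 1 + 4 (as XOR of powers of 2).
Using the standard Nim-product table on single bits:
  2*2 = 3,   2*4 = 8,   2*8 = 12,
  4*4 = 6,   4*8 = 11,  8*8 = 13,
and  1*x = x (identity), k*l = l*k (commutative).
Pairwise Nim products:
  1 * 1 = 1
  1 * 4 = 4
  2 * 1 = 2
  2 * 4 = 8
  8 * 1 = 8
  8 * 4 = 11
XOR them: 1 XOR 4 XOR 2 XOR 8 XOR 8 XOR 11 = 12.
Result: 11 * 5 = 12 (in Nim).

12


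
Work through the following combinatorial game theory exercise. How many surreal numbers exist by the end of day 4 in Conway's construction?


Day 0: {|} = 0 is born. Count = 1.
Day n: the number of surreal numbers born by day n is 2^(n+1) - 1.
By day 0: 2^1 - 1 = 1
By day 1: 2^2 - 1 = 3
By day 2: 2^3 - 1 = 7
By day 3: 2^4 - 1 = 15
By day 4: 2^5 - 1 = 31
By day 4: 31 surreal numbers.

31


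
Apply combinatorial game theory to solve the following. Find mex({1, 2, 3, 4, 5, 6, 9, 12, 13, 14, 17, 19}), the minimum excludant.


Set = {1, 2, 3, 4, 5, 6, 9, 12, 13, 14, 17, 19}
0 is NOT in the set. This is the mex.
mex = 0

0


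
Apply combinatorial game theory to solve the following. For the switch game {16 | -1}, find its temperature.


The game is {16 | -1}, a switch {a | b} with numbers a > b.
Cooling {a | b} by t gives {a - t | b + t}, which stops being hot when a - t = b + t, i.e. at t = (a - b)/2. So the temperature of a switch is (a - b)/2.
Temperature = (Left option - Right option) / 2
= (16 - (-1)) / 2
= 17 / 2
= 17/2

17/2


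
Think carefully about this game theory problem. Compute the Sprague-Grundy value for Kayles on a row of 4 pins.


Kayles: a move removes 1 or 2 adjacent pins from a contiguous row.
Removing pins from a row of k leaves two independent rows (a, b) with a + b = k - 1 (one pin) or a + b = k - 2 (two pins); an end removal gives a = 0.
By Sprague-Grundy, G(k) = mex{ G(a) XOR G(b) } over all these splits. G(0) = 0.
G(1): splits (0,0):0^0=0 -> mex({0}) = 1
G(2): splits (0,1):0^1=1 (0,0):0^0=0 -> mex({0, 1}) = 2
G(3): splits (0,2):0^2=2 (1,1):1^1=0 (0,1):0^1=1 -> mex({0, 1, 2}) = 3
G(4): splits (0,3):0^3=3 (1,2):1^2=3 (0,2):0^2=2 (1,1):1^1=0 -> mex({0, 2, 3}) = 1
Therefore G(4) = 1.

1


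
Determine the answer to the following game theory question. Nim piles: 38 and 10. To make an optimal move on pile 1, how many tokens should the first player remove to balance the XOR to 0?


Piles: 38 and 10
Current XOR: 38 XOR 10 = 44 (non-zero, so this is an N-position).
To make the XOR zero, we need to find a move that balances the piles.
For pile 1 (size 38): target = 38 XOR 44 = 10
We reduce pile 1 from 38 to 10.
Tokens removed: 38 - 10 = 28
Verification: 10 XOR 10 = 0

28


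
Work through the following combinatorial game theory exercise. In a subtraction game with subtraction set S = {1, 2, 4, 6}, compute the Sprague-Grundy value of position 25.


The subtraction set is S = {1, 2, 4, 6}.
G(k) = mex{ G(k - s) : s in S, s <= k }. We compute iteratively: G(0) = 0.
G(1) = mex({0}) = 1
G(2) = mex({0, 1}) = 2
G(3) = mex({1, 2}) = 0
G(4) = mex({0, 2}) = 1
G(5) = mex({0, 1}) = 2
G(6) = mex({0, 1, 2}) = 3
G(7) = mex({0, 1, 2, 3}) = 4
G(8) = mex({1, 2, 3, 4}) = 0
G(9) = mex({0, 2, 4}) = 1
G(10) = mex({0, 1, 3}) = 2
G(11) = mex({1, 2, 4}) = 0
G(12) = mex({0, 2, 3}) = 1
G(13) = mex({0, 1, 4}) = 2
Observe that G(8)..G(13) = 0, 1, 2, 0, 1, 2 repeats G(0)..G(5) = 0, 1, 2, 0, 1, 2.
For k >= max(S) = 6, G(k) is determined by the previous 6 values G(k-6)..G(k-1); a window of 6 consecutive values has recurred shifted by 8, so by induction G(k + 8) = G(k) for all k >= 0: the sequence is periodic from the start with period 8.
One period: G(0..7) = 0, 1, 2, 0, 1, 2, 3, 4.
25 mod 8 = 1, so G(25) = G(1) = 1.

1


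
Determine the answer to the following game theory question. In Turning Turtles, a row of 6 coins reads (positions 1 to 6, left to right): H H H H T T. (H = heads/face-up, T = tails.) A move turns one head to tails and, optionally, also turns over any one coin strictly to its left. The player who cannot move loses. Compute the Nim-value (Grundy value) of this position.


Coins: H H H H T T
Key fact: a single head at position k behaves exactly like a Nim heap of size k (turning it to T and optionally flipping a coin at j < k corresponds to moving the heap from k to j, or to 0), and heads combine as a disjunctive sum (two heads at the same place would cancel, matching j XOR j = 0). So the Nim-value is the XOR of the 1-indexed positions of the heads.
Face-up positions (1-indexed): [1, 2, 3, 4]
XOR 0 with 1: 0 XOR 1 = 1
XOR 1 with 2: 1 XOR 2 = 3
XOR 3 with 3: 3 XOR 3 = 0
XOR 0 with 4: 0 XOR 4 = 4
Nim-value = 4

4


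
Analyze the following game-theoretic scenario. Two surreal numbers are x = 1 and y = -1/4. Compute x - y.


x = 1, y = -1/4
Converting to common denominator: 4
x = 4/4, y = -1/4
x - y = 1 - -1/4 = 5/4

5/4


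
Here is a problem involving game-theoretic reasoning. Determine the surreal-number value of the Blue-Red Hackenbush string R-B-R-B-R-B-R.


Edges (from ground): R-B-R-B-R-B-R
By Berlekamp's sign-expansion rule, a Blue-Red Hackenbush stalk has the value of the surreal number whose sign sequence is the edge sequence with B -> + and R -> -.
Sign sequence: -+-+-+-
Trace the sign expansion in the surreal number tree, starting from 0:
Edge 1: R (sign -) -> bounds (-inf, 0), value = -1
Edge 2: B (sign +) -> bounds (-1, 0), value = -1/2
Edge 3: R (sign -) -> bounds (-1, -1/2), value = -3/4
Edge 4: B (sign +) -> bounds (-3/4, -1/2), value = -5/8
Edge 5: R (sign -) -> bounds (-3/4, -5/8), value = -11/16
Edge 6: B (sign +) -> bounds (-11/16, -5/8), value = -21/32
Edge 7: R (sign -) -> bounds (-11/16, -21/32), value = -43/64
Game value = -43/64

-43/64


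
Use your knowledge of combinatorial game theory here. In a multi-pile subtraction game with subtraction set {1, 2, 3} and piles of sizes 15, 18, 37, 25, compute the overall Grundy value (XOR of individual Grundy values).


Subtraction set: {1, 2, 3}
For this subtraction set, G(n) = n mod 4 (period = max + 1 = 4).
Pile 1 (size 15): G(15) = 15 mod 4 = 3
Pile 2 (size 18): G(18) = 18 mod 4 = 2
Pile 3 (size 37): G(37) = 37 mod 4 = 1
Pile 4 (size 25): G(25) = 25 mod 4 = 1
Total Grundy value = XOR of all: 3 XOR 2 XOR 1 XOR 1 = 1

1


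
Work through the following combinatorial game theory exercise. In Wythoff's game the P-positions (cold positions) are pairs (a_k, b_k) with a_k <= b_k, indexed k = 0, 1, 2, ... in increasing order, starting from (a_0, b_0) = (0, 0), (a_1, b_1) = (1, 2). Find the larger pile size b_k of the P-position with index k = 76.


By Wythoff's theorem, a_k = floor(k * phi) and b_k = floor(k * phi^2) = a_k + k, where phi = (1 + sqrt(5))/2 is the golden ratio.
phi = (1 + sqrt(5))/2 = 1.618034
phi^2 = phi + 1 = 2.618034
k = 76
k * phi^2 = 76 * 2.618034 = 198.970583
b_76 = floor(k * phi^2) = 198 (check: a_76 + k = 122 + 76 = 198)

198


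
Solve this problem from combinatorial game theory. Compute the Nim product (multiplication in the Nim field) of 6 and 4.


Nim multiplication is bilinear over XOR: (u XOR v) * w = (u*w) XOR (v*w).
So we split each operand into its bit components and XOR the pairwise Nim products.
6 = 2 + 4 (as XOR of powers of 2).
4 = 4 (as XOR of powers of 2).
Using the standard Nim-product table on single bits:
  2*2 = 3,   2*4 = 8,   2*8 = 12,
  4*4 = 6,   4*8 = 11,  8*8 = 13,
and  1*x = x (identity), k*l = l*k (commutative).
Pairwise Nim products:
  2 * 4 = 8
  4 * 4 = 6
XOR them: 8 XOR 6 = 14.
Result: 6 * 4 = 14 (in Nim).

14


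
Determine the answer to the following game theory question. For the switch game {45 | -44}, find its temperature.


The game is {45 | -44}, a switch {a | b} with numbers a > b.
Cooling {a | b} by t gives {a - t | b + t}, which stops being hot when a - t = b + t, i.e. at t = (a - b)/2. So the temperature of a switch is (a - b)/2.
Temperature = (Left option - Right option) / 2
= (45 - (-44)) / 2
= 89 / 2
= 89/2

89/2


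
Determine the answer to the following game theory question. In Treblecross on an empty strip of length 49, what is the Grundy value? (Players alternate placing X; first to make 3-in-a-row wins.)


Treblecross: place X on empty cells; 3-in-a-row wins.
Playing within two cells of an existing X lets the opponent win at once, so sensible play treats the cells i-2..i+2 around each X as dead. The player left with no safe cell loses, so this is a normal-play take-away game on strips of safe cells.
Placing X at cell i (0-indexed) of a strip of k safe cells leaves independent strips of sizes max(0, i-2) and max(0, k-i-3). Hence G(k) = mex{ G(max(0,i-2)) XOR G(max(0,k-i-3)) : 0 <= i < k }, with G(0) = 0.
G(1): splits (0,0):0^0=0 -> mex({0}) = 1
G(2): splits (0,0):0^0=0 -> mex({0}) = 1
G(3): splits (0,0):0^0=0 -> mex({0}) = 1
G(4): splits (0,1):0^1=1 (0,0):0^0=0 -> mex({0, 1}) = 2
G(5): splits (0,2):0^1=1 (0,1):0^1=1 (0,0):0^0=0 -> mex({0, 1}) = 2
G(6) = mex({1}) = 0
G(7) = mex({0, 1, 2}) = 3
G(8) = mex({0, 1, 2}) = 3
G(9) = mex({0, 2}) = 1
G(10) = mex({0, 2, 3}) = 1
G(11) = mex({0, 3}) = 1
G(12) = mex({1, 3}) = 0
G(13) = mex({0, 1, 2, 3}) = 4
G(14) = mex({0, 1, 2}) = 3
G(15) = mex({0, 1, 2}) = 3
G(16) = mex({0, 1, 2, 4}) = 3
G(17) = mex({0, 1, 3, 4}) = 2
G(18) = mex({0, 1, 3, 4}) = 2
G(19) = mex({0, 1, 3, 5}) = 2
G(20) = mex({0, 1, 2, 3, 5}) = 4
G(21) = mex({0, 1, 2, 3, 5}) = 4
G(22) = mex({1, 2, 6}) = 0
G(23) = mex({0, 1, 2, 3, 4, 6}) = 5
G(24) = mex({0, 1, 2, 3, 4}) = 5
G(25) = mex({0, 1, 3, 4, 7}) = 2
G(26) = mex({0, 1, 3, 4, 5, 7}) = 2
G(27) = mex({0, 1, 3, 5}) = 2
G(28) = mex({0, 1, 2, 5}) = 3
G(29) = mex({0, 1, 2, 4, 5, 6}) = 3
G(30) = mex({1, 2, 4, 6}) = 0
G(31) = mex({0, 1, 2, 3, 4, 6}) = 5
G(32) = mex({1, 2, 3, 4, 7}) = 0
G(33) = mex({0, 3, 7}) = 1
G(34) = mex({0, 2, 3, 5, 7}) = 1
G(35) = mex({0, 2, 3, 5, 6}) = 1
G(36) = mex({0, 1, 2, 5, 6}) = 3
G(37) = mex({0, 1, 2, 4, 5, 6}) = 3
G(38) = mex({0, 1, 2, 4}) = 3
G(39) = mex({0, 1, 2, 3, 4, 7}) = 5
G(40) = mex({0, 1, 2, 3, 4, 5, 7}) = 6
G(41) = mex({0, 1, 2, 3, 5, 7}) = 4
G(42) = mex({0, 1, 2, 3, 5, 6, 7}) = 4
G(43) = mex({0, 2, 3, 5, 6}) = 1
G(44) = mex({1, 2, 3, 4, 5, 6}) = 0
G(45) = mex({0, 1, 2, 3, 4, 6, 7}) = 5
G(46) = mex({0, 1, 2, 3, 4, 7}) = 5
G(47) = mex({0, 1, 2, 3, 4, 5, 7}) = 6
G(48) = mex({0, 1, 2, 3, 4, 5, 7}) = 6
G(49) = mex({0, 1, 3, 4, 5, 7}) = 2
Therefore G(49) = 2.

2


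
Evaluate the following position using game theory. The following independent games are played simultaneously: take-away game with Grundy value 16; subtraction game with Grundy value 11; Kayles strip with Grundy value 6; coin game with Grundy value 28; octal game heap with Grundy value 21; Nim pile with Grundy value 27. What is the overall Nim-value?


By the Sprague-Grundy theorem, the Grundy value of a sum of games is the XOR of individual Grundy values.
take-away game: Grundy value = 16. Running XOR: 0 XOR 16 = 16
subtraction game: Grundy value = 11. Running XOR: 16 XOR 11 = 27
Kayles strip: Grundy value = 6. Running XOR: 27 XOR 6 = 29
coin game: Grundy value = 28. Running XOR: 29 XOR 28 = 1
octal game heap: Grundy value = 21. Running XOR: 1 XOR 21 = 20
Nim pile: Grundy value = 27. Running XOR: 20 XOR 27 = 15
The combined Grundy value is 15.

15


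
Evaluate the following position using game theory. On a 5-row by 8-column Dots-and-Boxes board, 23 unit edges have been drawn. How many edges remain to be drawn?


Grid: 5 x 8 boxes, i.e. 6 rows and 9 columns of dots.
Horizontal edges: (rows + 1) * cols = 6 * 8 = 48
Vertical edges: rows * (cols + 1) = 5 * 9 = 45
Total edges: 48 + 45 = 93
Edges drawn: 23
Remaining: 93 - 23 = 70

70


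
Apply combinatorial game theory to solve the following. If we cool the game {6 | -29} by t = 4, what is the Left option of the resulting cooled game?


Original game: {6 | -29} (a switch {a | b} with a > b).
Cooling by t (for t below the temperature (a - b)/2 = 35/2) taxes each move by t: {a | b} cooled by t is {a - t | b + t}.
Cooling amount: t = 4
Cooled Left option: 6 - 4 = 2
Cooled Right option: -29 + 4 = -25
Cooled game: {2 | -25}
Left option = 2

2


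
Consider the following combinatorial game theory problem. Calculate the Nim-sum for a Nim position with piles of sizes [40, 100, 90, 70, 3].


We need the XOR (exclusive or) of all pile sizes.
After XOR-ing pile 1 (size 40): 0 XOR 40 = 40
After XOR-ing pile 2 (size 100): 40 XOR 100 = 76
After XOR-ing pile 3 (size 90): 76 XOR 90 = 22
After XOR-ing pile 4 (size 70): 22 XOR 70 = 80
After XOR-ing pile 5 (size 3): 80 XOR 3 = 83
The Nim-value of this position is 83.

83


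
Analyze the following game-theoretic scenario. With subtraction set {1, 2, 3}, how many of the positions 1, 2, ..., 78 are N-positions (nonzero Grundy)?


Subtraction set S = {1, 2, 3}, so G(n) = n mod 4.
G(n) = 0 when n is a multiple of 4.
Multiples of 4 in [1, 78]: 19
N-positions (nonzero Grundy) = 78 - 19 = 59

59


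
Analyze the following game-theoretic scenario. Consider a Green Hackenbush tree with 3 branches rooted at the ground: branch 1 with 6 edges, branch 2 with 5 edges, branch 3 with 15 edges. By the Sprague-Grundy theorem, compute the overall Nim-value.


The tree has 3 branches from the ground vertex.
In Green Hackenbush, the Nim-value of a simple path of length k is k.
Branch 1: length 6, Nim-value = 6
Branch 2: length 5, Nim-value = 5
Branch 3: length 15, Nim-value = 15
Total Nim-value = XOR of all branch values:
0 XOR 6 = 6
6 XOR 5 = 3
3 XOR 15 = 12
Nim-value of the tree = 12

12


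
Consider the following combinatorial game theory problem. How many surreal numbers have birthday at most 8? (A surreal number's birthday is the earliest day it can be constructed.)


Day 0: {|} = 0 is born. Count = 1.
Day n: the number of surreal numbers born by day n is 2^(n+1) - 1.
By day 0: 2^1 - 1 = 1
By day 1: 2^2 - 1 = 3
By day 2: 2^3 - 1 = 7
By day 3: 2^4 - 1 = 15
By day 4: 2^5 - 1 = 31
By day 5: 2^6 - 1 = 63
By day 6: 2^7 - 1 = 127
By day 7: 2^8 - 1 = 255
By day 8: 2^9 - 1 = 511
By day 8: 511 surreal numbers.

511


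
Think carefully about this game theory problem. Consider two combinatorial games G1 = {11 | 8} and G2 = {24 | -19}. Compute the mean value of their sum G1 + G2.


G1 = {11 | 8}, G2 = {24 | -19}
Each is a switch {a | b} with numbers a > b; its mean value is (a + b)/2, and mean value is additive over game sums: m(G1 + G2) = m(G1) + m(G2).
Mean of G1 = (11 + (8))/2 = 19/2 = 19/2
Mean of G2 = (24 + (-19))/2 = 5/2 = 5/2
Mean of G1 + G2 = 19/2 + 5/2 = 12

12


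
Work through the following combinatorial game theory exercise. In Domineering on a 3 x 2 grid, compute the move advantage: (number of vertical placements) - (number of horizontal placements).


Board is 3 x 2 (rows x cols).
Left (vertical) placements: (rows-1) * cols = 2 * 2 = 4
Right (horizontal) placements: rows * (cols-1) = 3 * 1 = 3
Advantage = Left - Right = 4 - 3 = 1

1


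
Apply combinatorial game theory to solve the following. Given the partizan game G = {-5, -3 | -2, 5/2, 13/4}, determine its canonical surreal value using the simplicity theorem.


Left options: {-5, -3}, max = -3
Right options: {-2, 5/2, 13/4}, min = -2
All options are numbers and max(Left) < min(Right), so by the simplicity theorem the value is the simplest (earliest-born) number strictly between -3 and -2.
No integer lies strictly between -3 and -2, so the value is the dyadic rational m/2^k in the interval with the smallest k (then m odd); search k = 1, 2, ...:
Denominator 2: -5/2 lies strictly between -3 and -2 -- found.
The simplest number in the interval is -5/2.
Game value = -5/2

-5/2


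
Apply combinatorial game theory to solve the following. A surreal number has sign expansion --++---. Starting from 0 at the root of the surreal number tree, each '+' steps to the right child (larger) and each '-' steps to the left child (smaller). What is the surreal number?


Sign expansion: --++---
Rule: track bounds (lo, hi), initially (-inf, +inf). On '+', the current value becomes lo and we move to the simplest number in (value, hi): value + 1 if hi = +inf, otherwise the midpoint (value + hi)/2. On '-', the current value becomes hi and we move to value - 1 if lo = -inf, otherwise the midpoint (lo + value)/2.
Start at 0.
Step 1: sign = -, move left. Bounds: (-inf, 0). Value = -1
Step 2: sign = -, move left. Bounds: (-inf, -1). Value = -2
Step 3: sign = +, move right. Bounds: (-2, -1). Value = -3/2
Step 4: sign = +, move right. Bounds: (-3/2, -1). Value = -5/4
Step 5: sign = -, move left. Bounds: (-3/2, -5/4). Value = -11/8
Step 6: sign = -, move left. Bounds: (-3/2, -11/8). Value = -23/16
Step 7: sign = -, move left. Bounds: (-3/2, -23/16). Value = -47/32
The surreal number with sign expansion --++--- is -47/32.

-47/32


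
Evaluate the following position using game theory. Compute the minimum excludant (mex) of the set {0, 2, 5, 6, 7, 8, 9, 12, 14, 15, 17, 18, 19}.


Set = {0, 2, 5, 6, 7, 8, 9, 12, 14, 15, 17, 18, 19}
0 is in the set.
1 is NOT in the set. This is the mex.
mex = 1

1


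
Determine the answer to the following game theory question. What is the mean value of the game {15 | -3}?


Game = {15 | -3}, a switch {a | b} with numbers a > b.
Its thermograph has left wall a - t and right wall b + t, which meet at t = (a - b)/2, where both equal (a + b)/2. So the mast (mean value) is at (a + b)/2.
Mean = (15 + (-3))/2 = 12/2 = 6

6


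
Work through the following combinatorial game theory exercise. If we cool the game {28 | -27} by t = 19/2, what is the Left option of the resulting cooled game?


Original game: {28 | -27} (a switch {a | b} with a > b).
Cooling by t (for t below the temperature (a - b)/2 = 55/2) taxes each move by t: {a | b} cooled by t is {a - t | b + t}.
Cooling amount: t = 19/2
Cooled Left option: 28 - 19/2 = 37/2
Cooled Right option: -27 + 19/2 = -35/2
Cooled game: {37/2 | -35/2}
Left option = 37/2

37/2


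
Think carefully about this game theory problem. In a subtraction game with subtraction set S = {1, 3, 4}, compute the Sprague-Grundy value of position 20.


The subtraction set is S = {1, 3, 4}.
G(k) = mex{ G(k - s) : s in S, s <= k }. We compute iteratively: G(0) = 0.
G(1) = mex({0}) = 1
G(2) = mex({1}) = 0
G(3) = mex({0}) = 1
G(4) = mex({0, 1}) = 2
G(5) = mex({0, 1, 2}) = 3
G(6) = mex({0, 1, 3}) = 2
G(7) = mex({1, 2}) = 0
G(8) = mex({0, 2, 3}) = 1
G(9) = mex({1, 2, 3}) = 0
G(10) = mex({0, 2}) = 1
Observe that G(7)..G(10) = 0, 1, 0, 1 repeats G(0)..G(3) = 0, 1, 0, 1.
For k >= max(S) = 4, G(k) is determined by the previous 4 values G(k-4)..G(k-1); a window of 4 consecutive values has recurred shifted by 7, so by induction G(k + 7) = G(k) for all k >= 0: the sequence is periodic from the start with period 7.
One period: G(0..6) = 0, 1, 0, 1, 2, 3, 2.
20 mod 7 = 6, so G(20) = G(6) = 2.

2


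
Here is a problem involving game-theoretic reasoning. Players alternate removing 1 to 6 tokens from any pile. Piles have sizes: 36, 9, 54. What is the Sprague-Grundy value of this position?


Subtraction set: {1, 2, 3, 4, 5, 6}
For this subtraction set, G(n) = n mod 7 (period = max + 1 = 7).
Pile 1 (size 36): G(36) = 36 mod 7 = 1
Pile 2 (size 9): G(9) = 9 mod 7 = 2
Pile 3 (size 54): G(54) = 54 mod 7 = 5
Total Grundy value = XOR of all: 1 XOR 2 XOR 5 = 6

6


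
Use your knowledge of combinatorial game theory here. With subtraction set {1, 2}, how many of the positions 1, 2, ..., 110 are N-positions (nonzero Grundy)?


Subtraction set S = {1, 2}, so G(n) = n mod 3.
G(n) = 0 when n is a multiple of 3.
Multiples of 3 in [1, 110]: 36
N-positions (nonzero Grundy) = 110 - 36 = 74

74


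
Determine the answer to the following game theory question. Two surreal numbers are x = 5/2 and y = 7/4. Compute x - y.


x = 5/2, y = 7/4
Converting to common denominator: 4
x = 10/4, y = 7/4
x - y = 5/2 - 7/4 = 3/4

3/4


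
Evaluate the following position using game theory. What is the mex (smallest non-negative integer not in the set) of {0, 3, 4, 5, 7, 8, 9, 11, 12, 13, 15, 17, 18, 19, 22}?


Set = {0, 3, 4, 5, 7, 8, 9, 11, 12, 13, 15, 17, 18, 19, 22}
0 is in the set.
1 is NOT in the set. This is the mex.
mex = 1

1


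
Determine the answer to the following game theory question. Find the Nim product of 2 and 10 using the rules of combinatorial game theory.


Nim multiplication is bilinear over XOR: (u XOR v) * w = (u*w) XOR (v*w).
So we split each operand into its bit components and XOR the pairwise Nim products.
2 = 2 (as XOR of powers of 2).
10 = 2 + 8 (as XOR of powers of 2).
Using the standard Nim-product table on single bits:
  2*2 = 3,   2*4 = 8,   2*8 = 12,
  4*4 = 6,   4*8 = 11,  8*8 = 13,
and  1*x = x (identity), k*l = l*k (commutative).
Pairwise Nim products:
  2 * 2 = 3
  2 * 8 = 12
XOR them: 3 XOR 12 = 15.
Result: 2 * 10 = 15 (in Nim).

15


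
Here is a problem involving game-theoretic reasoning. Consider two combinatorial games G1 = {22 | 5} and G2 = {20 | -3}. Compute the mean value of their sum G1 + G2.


G1 = {22 | 5}, G2 = {20 | -3}
Each is a switch {a | b} with numbers a > b; its mean value is (a + b)/2, and mean value is additive over game sums: m(G1 + G2) = m(G1) + m(G2).
Mean of G1 = (22 + (5))/2 = 27/2 = 27/2
Mean of G2 = (20 + (-3))/2 = 17/2 = 17/2
Mean of G1 + G2 = 27/2 + 17/2 = 22

22


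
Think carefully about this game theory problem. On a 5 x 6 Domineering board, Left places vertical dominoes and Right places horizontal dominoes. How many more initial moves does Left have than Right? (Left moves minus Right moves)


Board is 5 x 6 (rows x cols).
Left (vertical) placements: (rows-1) * cols = 4 * 6 = 24
Right (horizontal) placements: rows * (cols-1) = 5 * 5 = 25
Advantage = Left - Right = 24 - 25 = -1

-1


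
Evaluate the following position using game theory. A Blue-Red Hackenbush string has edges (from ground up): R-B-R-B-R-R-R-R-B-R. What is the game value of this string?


Edges (from ground): R-B-R-B-R-R-R-R-B-R
By Berlekamp's sign-expansion rule, a Blue-Red Hackenbush stalk has the value of the surreal number whose sign sequence is the edge sequence with B -> + and R -> -.
Sign sequence: -+-+----+-
Trace the sign expansion in the surreal number tree, starting from 0:
Edge 1: R (sign -) -> bounds (-inf, 0), value = -1
Edge 2: B (sign +) -> bounds (-1, 0), value = -1/2
Edge 3: R (sign -) -> bounds (-1, -1/2), value = -3/4
Edge 4: B (sign +) -> bounds (-3/4, -1/2), value = -5/8
Edge 5: R (sign -) -> bounds (-3/4, -5/8), value = -11/16
Edge 6: R (sign -) -> bounds (-3/4, -11/16), value = -23/32
Edge 7: R (sign -) -> bounds (-3/4, -23/32), value = -47/64
Edge 8: R (sign -) -> bounds (-3/4, -47/64), value = -95/128
Edge 9: B (sign +) -> bounds (-95/128, -47/64), value = -189/256
Edge 10: R (sign -) -> bounds (-95/128, -189/256), value = -379/512
Game value = -379/512

-379/512
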